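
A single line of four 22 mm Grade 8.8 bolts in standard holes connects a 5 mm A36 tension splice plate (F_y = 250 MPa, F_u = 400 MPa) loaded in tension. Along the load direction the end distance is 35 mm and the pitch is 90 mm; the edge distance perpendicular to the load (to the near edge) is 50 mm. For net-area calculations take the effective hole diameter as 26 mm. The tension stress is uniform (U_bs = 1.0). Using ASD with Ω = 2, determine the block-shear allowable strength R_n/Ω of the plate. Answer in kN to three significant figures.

Shear plane L_v = 35 + 3·90 = 305 mm; A_gv = 305 × 5 = 1525 mm².
A_nv = (305 − 3.5·26) × 5 = 1070 mm².
A_nt = (50 − 0.5·26) × 5 = 185 mm².
0.6 F_u A_nv = 256.8 kN; 0.6 F_y A_gv = 228.8 kN → shear yielding governs the shear term.
R_n = 228.8 + 1.0 × 400 × 185 / 1000 = 302.8 kN.
Allowable strength R_n/Ω = 302.8 / 2 = 151 kN.

151 kN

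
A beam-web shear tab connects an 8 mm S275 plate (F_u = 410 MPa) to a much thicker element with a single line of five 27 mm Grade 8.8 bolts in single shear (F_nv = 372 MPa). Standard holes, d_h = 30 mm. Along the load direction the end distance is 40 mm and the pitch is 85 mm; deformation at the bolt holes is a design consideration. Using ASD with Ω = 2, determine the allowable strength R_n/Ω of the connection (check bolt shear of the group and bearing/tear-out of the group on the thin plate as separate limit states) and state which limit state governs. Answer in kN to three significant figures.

474 kN (bearing governs)

Bolt shear: A_b = π·27²/4 = 572.6 mm²; R_n = 372 × 572.6 × 5 × 1 / 1000 = 1065 kN → 1065 / 2 = 532 kN.
Bearing (1.2 l_c t F_u ≤ 2.4 d t F_u): upper limit = 2.4·27·8·410 / 1000 = 212.5 kN.
  Edge l_c = 40 − 30/2 = 25 → r_n = 98.4 kN; interior l_c = 85 − 30 = 55 → r_n = 212.5 kN.
  R_n,bearing = 1·98.4 + 4·212.5 = 948.6 kN → 948.6 / 2 = 474 kN.
Bearing governs: 474 kN.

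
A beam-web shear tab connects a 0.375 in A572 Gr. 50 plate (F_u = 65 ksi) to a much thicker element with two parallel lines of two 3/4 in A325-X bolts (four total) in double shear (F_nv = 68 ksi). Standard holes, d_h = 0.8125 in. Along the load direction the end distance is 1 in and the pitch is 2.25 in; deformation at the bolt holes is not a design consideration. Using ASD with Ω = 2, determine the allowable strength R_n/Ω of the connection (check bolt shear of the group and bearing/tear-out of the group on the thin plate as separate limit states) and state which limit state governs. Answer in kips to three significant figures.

74.3 kips (bearing governs)

Bolt shear: A_b = π·0.75²/4 = 0.4418 in²; R_n = 68 × 0.4418 × 4 × 2 = 240.3 kips → 240.3 / 2 = 120 kips.
Bearing (1.5 l_c t F_u ≤ 3.0 d t F_u): upper limit = 3.0·0.75·0.375·65 = 54.84 kips.
  Edge l_c = 1 − 0.8125/2 = 0.5938 → r_n = 21.71 kips; interior l_c = 2.25 − 0.8125 = 1.438 → r_n = 52.56 kips.
  R_n,bearing = 2·21.71 + 2·52.56 = 148.5 kips → 148.5 / 2 = 74.3 kips.
Bearing governs: 74.3 kips.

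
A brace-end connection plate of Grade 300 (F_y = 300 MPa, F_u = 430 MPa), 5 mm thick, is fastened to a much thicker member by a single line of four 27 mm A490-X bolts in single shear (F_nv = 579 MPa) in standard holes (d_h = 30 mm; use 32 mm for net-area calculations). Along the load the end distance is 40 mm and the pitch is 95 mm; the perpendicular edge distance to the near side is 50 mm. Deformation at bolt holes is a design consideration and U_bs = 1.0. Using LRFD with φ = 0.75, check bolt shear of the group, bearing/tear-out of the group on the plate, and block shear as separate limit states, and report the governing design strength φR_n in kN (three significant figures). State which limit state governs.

261 kN (block shear governs)

Bolt shear: A_b = π·27²/4 = 572.6 mm²; R_n = 579 × 572.6 × 4 × 1 / 1000 = 1326 kN → 0.75 × 1326 = 995 kN.
Bearing: edge l_c = 25, r_n = 64.5 kN; interior l_c = 65, r_n = 139.3 kN; R_n = 64.5 + 3·139.3 = 482.5 kN → 362 kN.
Block shear: A_gv = 1625, A_nv = 1065, A_nt = 170 mm²; R_n = min(0.6F_uA_nv, 0.6F_yA_gv) + U_bs·F_u·A_nt = 347.9 kN → 261 kN.
Block shear governs: 261 kN.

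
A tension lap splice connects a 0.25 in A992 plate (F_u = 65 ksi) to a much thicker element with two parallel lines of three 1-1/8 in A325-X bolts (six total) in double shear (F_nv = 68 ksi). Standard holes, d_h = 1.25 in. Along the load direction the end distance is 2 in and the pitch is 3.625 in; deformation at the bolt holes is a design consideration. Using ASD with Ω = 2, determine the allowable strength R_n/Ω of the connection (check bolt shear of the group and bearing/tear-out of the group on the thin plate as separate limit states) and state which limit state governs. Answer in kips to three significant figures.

115 kips (bearing governs)

Bolt shear: A_b = π·1.125²/4 = 0.994 in²; R_n = 68 × 0.994 × 6 × 2 = 811.1 kips → 811.1 / 2 = 406 kips.
Bearing (1.2 l_c t F_u ≤ 2.4 d t F_u): upper limit = 2.4·1.125·0.25·65 = 43.87 kips.
  Edge l_c = 2 − 1.25/2 = 1.375 → r_n = 26.81 kips; interior l_c = 3.625 − 1.25 = 2.375 → r_n = 43.87 kips.
  R_n,bearing = 2·26.81 + 4·43.87 = 229.1 kips → 229.1 / 2 = 115 kips.
Bearing governs: 115 kips.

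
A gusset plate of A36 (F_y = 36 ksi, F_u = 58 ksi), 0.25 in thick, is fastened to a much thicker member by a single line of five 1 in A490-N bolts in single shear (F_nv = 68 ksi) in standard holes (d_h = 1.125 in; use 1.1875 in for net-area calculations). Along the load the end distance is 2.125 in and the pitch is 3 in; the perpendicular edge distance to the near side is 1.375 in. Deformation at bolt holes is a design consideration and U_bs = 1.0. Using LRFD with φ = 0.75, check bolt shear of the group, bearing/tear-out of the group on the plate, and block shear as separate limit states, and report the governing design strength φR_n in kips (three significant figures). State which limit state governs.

65.7 kips (block shear governs)

Bolt shear: A_b = π·1²/4 = 0.7854 in²; R_n = 68 × 0.7854 × 5 × 1 = 267 kips → 0.75 × 267 = 200 kips.
Bearing: edge l_c = 1.562, r_n = 27.19 kips; interior l_c = 1.875, r_n = 32.62 kips; R_n = 27.19 + 4·32.62 = 157.7 kips → 118 kips.
Block shear: A_gv = 3.531, A_nv = 2.195, A_nt = 0.1953 in²; R_n = min(0.6F_uA_nv, 0.6F_yA_gv) + U_bs·F_u·A_nt = 87.6 kips → 65.7 kips.
Block shear governs: 65.7 kips.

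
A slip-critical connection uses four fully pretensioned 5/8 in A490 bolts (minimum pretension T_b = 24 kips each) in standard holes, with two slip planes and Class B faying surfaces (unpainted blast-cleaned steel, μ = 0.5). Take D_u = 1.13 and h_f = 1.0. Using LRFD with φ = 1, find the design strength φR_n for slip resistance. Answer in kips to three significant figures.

R_n = μ · D_u · h_f · T_b · n_s · n_b = 0.5 × 1.13 × 1.0 × 24 × 2 × 4 = 108.5 kips.
Design strength φR_n = 1 × 108.5 = 108 kips.

108 kips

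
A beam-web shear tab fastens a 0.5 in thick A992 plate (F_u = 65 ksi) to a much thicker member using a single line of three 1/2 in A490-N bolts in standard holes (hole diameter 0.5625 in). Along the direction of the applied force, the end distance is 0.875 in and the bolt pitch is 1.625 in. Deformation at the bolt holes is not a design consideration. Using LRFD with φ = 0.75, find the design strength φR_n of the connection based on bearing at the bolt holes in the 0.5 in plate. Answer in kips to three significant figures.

94.8 kips

Per bolt r_n = 1.5 l_c t F_u ≤ 3.0 d t F_u; upper limit = 3.0 × 0.5 × 0.5 × 65 = 48.75 kips.
Edge bolt: l_c = 0.875 − 0.5625/2 = 0.5938 in → 1.5 × 0.5938 × 0.5 × 65 = 28.95 → r_n = 28.95 kips.
Interior bolts: l_c = 1.625 − 0.5625 = 1.062 in → 1.5 × 1.062 × 0.5 × 65 = 51.8 → r_n = 48.75 kips.
R_n = 1 × 28.95 + 2 × 48.75 = 126.4 kips.
Design strength φR_n = 0.75 × 126.4 = 94.8 kips.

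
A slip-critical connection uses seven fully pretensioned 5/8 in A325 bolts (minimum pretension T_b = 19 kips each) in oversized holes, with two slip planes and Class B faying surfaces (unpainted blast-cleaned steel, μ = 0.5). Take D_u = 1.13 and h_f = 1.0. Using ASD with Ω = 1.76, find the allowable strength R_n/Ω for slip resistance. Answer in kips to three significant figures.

R_n = μ · D_u · h_f · T_b · n_s · n_b = 0.5 × 1.13 × 1.0 × 19 × 2 × 7 = 150.3 kips.
Allowable strength R_n/Ω = 150.3 / 1.76 = 85.4 kips.

85.4 kips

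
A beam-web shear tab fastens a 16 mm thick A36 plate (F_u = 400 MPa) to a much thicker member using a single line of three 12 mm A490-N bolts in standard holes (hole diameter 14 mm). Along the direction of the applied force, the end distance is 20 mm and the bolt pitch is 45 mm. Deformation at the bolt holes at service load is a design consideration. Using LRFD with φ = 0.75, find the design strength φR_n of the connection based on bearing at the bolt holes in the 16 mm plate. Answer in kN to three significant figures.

351 kN

Per bolt r_n = 1.2 l_c t F_u ≤ 2.4 d t F_u; upper limit = 2.4 × 12 × 16 × 400 / 1000 = 184.3 kN.
Edge bolt: l_c = 20 − 14/2 = 13 mm → 1.2 × 13 × 16 × 400 / 1000 = 99.84 → r_n = 99.84 kN.
Interior bolts: l_c = 45 − 14 = 31 mm → 1.2 × 31 × 16 × 400 / 1000 = 238.1 → r_n = 184.3 kN.
R_n = 1 × 99.84 + 2 × 184.3 = 468.5 kN.
Design strength φR_n = 0.75 × 468.5 = 351 kN.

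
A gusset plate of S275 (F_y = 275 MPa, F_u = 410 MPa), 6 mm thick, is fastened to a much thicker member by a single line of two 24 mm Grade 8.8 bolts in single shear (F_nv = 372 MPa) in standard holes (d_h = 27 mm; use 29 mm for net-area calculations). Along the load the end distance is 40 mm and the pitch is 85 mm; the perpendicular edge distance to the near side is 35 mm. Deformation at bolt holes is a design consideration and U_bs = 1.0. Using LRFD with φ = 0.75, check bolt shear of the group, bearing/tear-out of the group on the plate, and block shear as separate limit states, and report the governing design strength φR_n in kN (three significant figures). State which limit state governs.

Bolt shear: A_b = π·24²/4 = 452.4 mm²; R_n = 372 × 452.4 × 2 × 1 / 1000 = 336.6 kN → 0.75 × 336.6 = 252 kN.
Bearing: edge l_c = 26.5, r_n = 78.23 kN; interior l_c = 58, r_n = 141.7 kN; R_n = 78.23 + 1·141.7 = 219.9 kN → 165 kN.
Block shear: A_gv = 750, A_nv = 489, A_nt = 123 mm²; R_n = min(0.6F_uA_nv, 0.6F_yA_gv) + U_bs·F_u·A_nt = 170.7 kN → 128 kN.
Block shear governs: 128 kN.

128 kN (block shear governs)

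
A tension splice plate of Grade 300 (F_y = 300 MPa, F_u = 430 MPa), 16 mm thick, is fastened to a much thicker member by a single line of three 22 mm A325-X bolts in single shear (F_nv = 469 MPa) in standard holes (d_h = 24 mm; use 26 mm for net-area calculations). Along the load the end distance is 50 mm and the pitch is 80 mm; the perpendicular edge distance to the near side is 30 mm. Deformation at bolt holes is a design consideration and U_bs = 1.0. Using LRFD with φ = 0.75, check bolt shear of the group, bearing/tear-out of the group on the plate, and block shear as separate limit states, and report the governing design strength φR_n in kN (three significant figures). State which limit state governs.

Bolt shear: A_b = π·22²/4 = 380.1 mm²; R_n = 469 × 380.1 × 3 × 1 / 1000 = 534.8 kN → 0.75 × 534.8 = 401 kN.
Bearing: edge l_c = 38, r_n = 313.7 kN; interior l_c = 56, r_n = 363.3 kN; R_n = 313.7 + 2·363.3 = 1040 kN → 780 kN.
Block shear: A_gv = 3360, A_nv = 2320, A_nt = 272 mm²; R_n = min(0.6F_uA_nv, 0.6F_yA_gv) + U_bs·F_u·A_nt = 715.5 kN → 537 kN.
Bolt shear governs: 401 kN.

401 kN (bolt shear governs)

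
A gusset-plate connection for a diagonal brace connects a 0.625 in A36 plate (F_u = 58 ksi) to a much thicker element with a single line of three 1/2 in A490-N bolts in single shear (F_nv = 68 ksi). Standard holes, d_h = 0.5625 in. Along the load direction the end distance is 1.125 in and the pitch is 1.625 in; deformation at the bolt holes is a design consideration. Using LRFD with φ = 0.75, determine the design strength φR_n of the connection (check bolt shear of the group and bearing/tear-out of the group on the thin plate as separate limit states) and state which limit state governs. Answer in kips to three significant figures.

30 kips (bolt shear governs)

Bolt shear: A_b = π·0.5²/4 = 0.1963 in²; R_n = 68 × 0.1963 × 3 × 1 = 40.06 kips → 0.75 × 40.06 = 30 kips.
Bearing (1.2 l_c t F_u ≤ 2.4 d t F_u): upper limit = 2.4·0.5·0.625·58 = 43.5 kips.
  Edge l_c = 1.125 − 0.5625/2 = 0.8438 → r_n = 36.7 kips; interior l_c = 1.625 − 0.5625 = 1.062 → r_n = 43.5 kips.
  R_n,bearing = 1·36.7 + 2·43.5 = 123.7 kips → 0.75 × 123.7 = 92.8 kips.
Bolt shear governs: 30 kips.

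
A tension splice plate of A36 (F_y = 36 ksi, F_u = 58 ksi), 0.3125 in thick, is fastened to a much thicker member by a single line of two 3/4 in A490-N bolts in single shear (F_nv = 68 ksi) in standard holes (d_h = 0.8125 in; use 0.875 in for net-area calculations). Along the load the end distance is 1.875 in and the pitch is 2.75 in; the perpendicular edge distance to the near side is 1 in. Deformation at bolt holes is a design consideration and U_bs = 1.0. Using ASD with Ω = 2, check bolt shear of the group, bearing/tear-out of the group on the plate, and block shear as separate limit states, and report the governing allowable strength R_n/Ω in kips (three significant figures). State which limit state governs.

20.7 kips (block shear governs)

Bolt shear: A_b = π·0.75²/4 = 0.4418 in²; R_n = 68 × 0.4418 × 2 × 1 = 60.08 kips → 60.08 / 2 = 30 kips.
Bearing: edge l_c = 1.469, r_n = 31.95 kips; interior l_c = 1.938, r_n = 32.62 kips; R_n = 31.95 + 1·32.62 = 64.57 kips → 32.3 kips.
Block shear: A_gv = 1.445, A_nv = 1.035, A_nt = 0.1758 in²; R_n = min(0.6F_uA_nv, 0.6F_yA_gv) + U_bs·F_u·A_nt = 41.41 kips → 20.7 kips.
Block shear governs: 20.7 kips.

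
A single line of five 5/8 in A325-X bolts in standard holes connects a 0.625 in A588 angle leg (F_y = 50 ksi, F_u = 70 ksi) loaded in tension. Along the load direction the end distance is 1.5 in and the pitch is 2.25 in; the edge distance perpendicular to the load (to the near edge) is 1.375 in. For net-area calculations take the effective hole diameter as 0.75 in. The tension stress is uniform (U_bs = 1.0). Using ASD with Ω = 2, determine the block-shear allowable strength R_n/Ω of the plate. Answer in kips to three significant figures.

115 kips

Shear plane L_v = 1.5 + 4·2.25 = 10.5 in; A_gv = 10.5 × 0.625 = 6.562 in².
A_nv = (10.5 − 4.5·0.75) × 0.625 = 4.453 in².
A_nt = (1.375 − 0.5·0.75) × 0.625 = 0.625 in².
0.6 F_u A_nv = 187 kips; 0.6 F_y A_gv = 196.9 kips → shear rupture governs the shear term.
R_n = 187 + 1.0 × 70 × 0.625 = 230.8 kips.
Allowable strength R_n/Ω = 230.8 / 2 = 115 kips.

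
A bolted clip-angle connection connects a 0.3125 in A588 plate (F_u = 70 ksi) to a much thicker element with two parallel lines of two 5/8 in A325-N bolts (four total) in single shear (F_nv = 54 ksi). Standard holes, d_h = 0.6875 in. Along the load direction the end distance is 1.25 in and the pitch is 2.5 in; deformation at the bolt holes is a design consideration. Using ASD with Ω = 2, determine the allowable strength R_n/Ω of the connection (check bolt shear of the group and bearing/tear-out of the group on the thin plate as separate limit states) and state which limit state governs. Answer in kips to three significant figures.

Bolt shear: A_b = π·0.625²/4 = 0.3068 in²; R_n = 54 × 0.3068 × 4 × 1 = 66.27 kips → 66.27 / 2 = 33.1 kips.
Bearing (1.2 l_c t F_u ≤ 2.4 d t F_u): upper limit = 2.4·0.625·0.3125·70 = 32.81 kips.
  Edge l_c = 1.25 − 0.6875/2 = 0.9062 → r_n = 23.79 kips; interior l_c = 2.5 − 0.6875 = 1.812 → r_n = 32.81 kips.
  R_n,bearing = 2·23.79 + 2·32.81 = 113.2 kips → 113.2 / 2 = 56.6 kips.
Bolt shear governs: 33.1 kips.

33.1 kips (bolt shear governs)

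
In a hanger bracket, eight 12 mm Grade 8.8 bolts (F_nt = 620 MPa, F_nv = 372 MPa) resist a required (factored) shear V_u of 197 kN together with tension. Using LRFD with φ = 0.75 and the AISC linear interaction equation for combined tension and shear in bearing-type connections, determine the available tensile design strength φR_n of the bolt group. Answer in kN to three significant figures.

A_b = π·12²/4 = 113.1 mm²; f_rv = 197 × 1000 / (8 × 113.1) = 217.7 MPa.
F'_nt = 1.3 F_nt − (F_nt / φF_nv) f_rv = 1.3·620 − (620/(0.75·372))·217.7 = 322.1 MPa, capped at F_nt → F'_nt = 322.1 MPa.
R_n = F'_nt · A_b · n = 322.1 × 113.1 × 8 / 1000 = 291.5 kN.
Design strength φR_n = 0.75 × 291.5 = 219 kN.

219 kN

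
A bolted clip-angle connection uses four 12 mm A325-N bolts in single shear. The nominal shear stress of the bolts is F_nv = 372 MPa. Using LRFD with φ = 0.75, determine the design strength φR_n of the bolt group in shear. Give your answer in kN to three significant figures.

126 kN

A_b = π × 12² / 4 = 113.1 mm².
R_n = F_nv · A_b · n · n_s = 372 × 113.1 × 4 × 1 / 1000 = 168.3 kN.
Design strength φR_n = 0.75 × 168.3 = 126 kN.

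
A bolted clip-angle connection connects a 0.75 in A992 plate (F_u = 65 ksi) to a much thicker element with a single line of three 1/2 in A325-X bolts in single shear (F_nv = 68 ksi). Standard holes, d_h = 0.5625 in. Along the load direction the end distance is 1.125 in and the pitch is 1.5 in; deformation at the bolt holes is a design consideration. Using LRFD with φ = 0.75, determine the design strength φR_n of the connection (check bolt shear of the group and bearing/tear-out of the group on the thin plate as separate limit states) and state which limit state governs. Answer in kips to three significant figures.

30 kips (bolt shear governs)

Bolt shear: A_b = π·0.5²/4 = 0.1963 in²; R_n = 68 × 0.1963 × 3 × 1 = 40.06 kips → 0.75 × 40.06 = 30 kips.
Bearing (1.2 l_c t F_u ≤ 2.4 d t F_u): upper limit = 2.4·0.5·0.75·65 = 58.5 kips.
  Edge l_c = 1.125 − 0.5625/2 = 0.8438 → r_n = 49.36 kips; interior l_c = 1.5 − 0.5625 = 0.9375 → r_n = 54.84 kips.
  R_n,bearing = 1·49.36 + 2·54.84 = 159 kips → 0.75 × 159 = 119 kips.
Bolt shear governs: 30 kips.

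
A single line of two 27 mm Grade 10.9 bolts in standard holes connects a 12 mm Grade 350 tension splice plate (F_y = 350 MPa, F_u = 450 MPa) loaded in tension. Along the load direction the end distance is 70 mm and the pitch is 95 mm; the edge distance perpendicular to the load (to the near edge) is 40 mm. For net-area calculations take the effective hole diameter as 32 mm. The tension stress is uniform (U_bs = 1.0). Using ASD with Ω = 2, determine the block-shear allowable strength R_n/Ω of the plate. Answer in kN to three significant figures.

Shear plane L_v = 70 + 1·95 = 165 mm; A_gv = 165 × 12 = 1980 mm².
A_nv = (165 − 1.5·32) × 12 = 1404 mm².
A_nt = (40 − 0.5·32) × 12 = 288 mm².
0.6 F_u A_nv = 379.1 kN; 0.6 F_y A_gv = 415.8 kN → shear rupture governs the shear term.
R_n = 379.1 + 1.0 × 450 × 288 / 1000 = 508.7 kN.
Allowable strength R_n/Ω = 508.7 / 2 = 254 kN.

254 kN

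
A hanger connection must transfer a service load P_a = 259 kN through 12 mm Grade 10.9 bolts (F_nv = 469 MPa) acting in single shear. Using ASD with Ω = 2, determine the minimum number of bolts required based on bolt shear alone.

10 bolts

A_b = π·12²/4 = 113.1 mm².
Per-bolt allowable strength R_n/Ω = 469 × 113.1 × 1 / 1000 / 2 = 26.52 kN.
n ≥ 259 / 26.52 = 9.766 → use 10 bolts.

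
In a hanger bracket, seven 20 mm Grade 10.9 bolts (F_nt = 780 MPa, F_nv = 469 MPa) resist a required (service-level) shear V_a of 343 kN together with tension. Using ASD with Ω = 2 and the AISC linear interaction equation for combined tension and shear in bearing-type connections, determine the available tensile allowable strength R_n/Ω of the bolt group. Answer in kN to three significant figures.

545 kN

A_b = π·20²/4 = 314.2 mm²; f_rv = 343 × 1000 / (7 × 314.2) = 156 MPa.
F'_nt = 1.3 F_nt − (Ω F_nt / F_nv) f_rv = 1.3·780 − (2·780/469)·156 = 495.2 MPa, capped at F_nt → F'_nt = 495.2 MPa.
R_n = F'_nt · A_b · n = 495.2 × 314.2 × 7 / 1000 = 1089 kN.
Allowable strength R_n/Ω = 1089 / 2 = 545 kN.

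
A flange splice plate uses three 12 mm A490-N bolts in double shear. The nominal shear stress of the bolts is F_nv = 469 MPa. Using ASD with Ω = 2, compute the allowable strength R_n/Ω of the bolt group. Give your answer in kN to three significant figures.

159 kN

A_b = π × 12² / 4 = 113.1 mm².
R_n = F_nv · A_b · n · n_s = 469 × 113.1 × 3 × 2 / 1000 = 318.3 kN.
Allowable strength R_n/Ω = 318.3 / 2 = 159 kN.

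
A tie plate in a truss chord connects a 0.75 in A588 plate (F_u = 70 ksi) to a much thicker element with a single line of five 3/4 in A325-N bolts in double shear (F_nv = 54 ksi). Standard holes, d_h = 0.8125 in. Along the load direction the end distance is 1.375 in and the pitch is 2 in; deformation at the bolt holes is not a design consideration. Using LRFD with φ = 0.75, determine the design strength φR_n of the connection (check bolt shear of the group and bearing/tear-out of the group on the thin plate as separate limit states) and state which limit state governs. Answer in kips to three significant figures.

Bolt shear: A_b = π·0.75²/4 = 0.4418 in²; R_n = 54 × 0.4418 × 5 × 2 = 238.6 kips → 0.75 × 238.6 = 179 kips.
Bearing (1.5 l_c t F_u ≤ 3.0 d t F_u): upper limit = 3.0·0.75·0.75·70 = 118.1 kips.
  Edge l_c = 1.375 − 0.8125/2 = 0.9688 → r_n = 76.29 kips; interior l_c = 2 − 0.8125 = 1.188 → r_n = 93.52 kips.
  R_n,bearing = 1·76.29 + 4·93.52 = 450.4 kips → 0.75 × 450.4 = 338 kips.
Bolt shear governs: 179 kips.

179 kips (bolt shear governs)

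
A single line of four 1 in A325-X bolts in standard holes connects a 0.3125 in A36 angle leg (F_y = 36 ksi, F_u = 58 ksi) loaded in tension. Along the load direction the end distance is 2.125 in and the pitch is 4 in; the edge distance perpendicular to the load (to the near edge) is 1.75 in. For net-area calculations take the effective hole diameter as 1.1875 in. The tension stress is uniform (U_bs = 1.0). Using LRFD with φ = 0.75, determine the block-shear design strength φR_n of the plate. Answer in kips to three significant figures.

Shear plane L_v = 2.125 + 3·4 = 14.12 in; A_gv = 14.12 × 0.3125 = 4.414 in².
A_nv = (14.12 − 3.5·1.1875) × 0.3125 = 3.115 in².
A_nt = (1.75 − 0.5·1.1875) × 0.3125 = 0.3613 in².
0.6 F_u A_nv = 108.4 kips; 0.6 F_y A_gv = 95.34 kips → shear yielding governs the shear term.
R_n = 95.34 + 1.0 × 58 × 0.3613 = 116.3 kips.
Design strength φR_n = 0.75 × 116.3 = 87.2 kips.

87.2 kips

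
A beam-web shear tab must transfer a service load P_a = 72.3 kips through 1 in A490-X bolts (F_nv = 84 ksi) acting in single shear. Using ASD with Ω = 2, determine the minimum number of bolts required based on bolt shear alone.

3 bolts

A_b = π·1²/4 = 0.7854 in².
Per-bolt allowable strength R_n/Ω = 84 × 0.7854 × 1 / 2 = 32.99 kips.
n ≥ 72.3 / 32.99 = 2.192 → use 3 bolts.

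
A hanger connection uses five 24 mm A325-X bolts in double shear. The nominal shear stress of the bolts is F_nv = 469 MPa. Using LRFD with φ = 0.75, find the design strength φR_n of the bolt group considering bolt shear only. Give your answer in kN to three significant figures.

A_b = π × 24² / 4 = 452.4 mm².
R_n = F_nv · A_b · n · n_s = 469 × 452.4 × 5 × 2 / 1000 = 2122 kN.
Design strength φR_n = 0.75 × 2122 = 1590 kN.

1590 kN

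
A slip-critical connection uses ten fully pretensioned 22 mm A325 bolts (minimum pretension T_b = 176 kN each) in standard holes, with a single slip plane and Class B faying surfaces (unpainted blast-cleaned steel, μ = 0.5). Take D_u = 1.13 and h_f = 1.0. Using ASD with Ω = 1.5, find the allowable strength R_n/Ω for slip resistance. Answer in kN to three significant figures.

R_n = μ · D_u · h_f · T_b · n_s · n_b = 0.5 × 1.13 × 1.0 × 176 × 1 × 10 = 994.4 kN.
Allowable strength R_n/Ω = 994.4 / 1.5 = 663 kN.

663 kN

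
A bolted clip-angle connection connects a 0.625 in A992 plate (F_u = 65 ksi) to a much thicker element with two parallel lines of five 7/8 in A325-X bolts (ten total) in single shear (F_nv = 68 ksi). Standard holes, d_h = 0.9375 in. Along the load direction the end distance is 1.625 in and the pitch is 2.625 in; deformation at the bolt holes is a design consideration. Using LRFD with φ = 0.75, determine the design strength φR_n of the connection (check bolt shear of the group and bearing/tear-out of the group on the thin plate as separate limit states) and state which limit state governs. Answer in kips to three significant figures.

307 kips (bolt shear governs)

Bolt shear: A_b = π·0.875²/4 = 0.6013 in²; R_n = 68 × 0.6013 × 10 × 1 = 408.9 kips → 0.75 × 408.9 = 307 kips.
Bearing (1.2 l_c t F_u ≤ 2.4 d t F_u): upper limit = 2.4·0.875·0.625·65 = 85.31 kips.
  Edge l_c = 1.625 − 0.9375/2 = 1.156 → r_n = 56.37 kips; interior l_c = 2.625 − 0.9375 = 1.688 → r_n = 82.27 kips.
  R_n,bearing = 2·56.37 + 8·82.27 = 770.9 kips → 0.75 × 770.9 = 578 kips.
Bolt shear governs: 307 kips.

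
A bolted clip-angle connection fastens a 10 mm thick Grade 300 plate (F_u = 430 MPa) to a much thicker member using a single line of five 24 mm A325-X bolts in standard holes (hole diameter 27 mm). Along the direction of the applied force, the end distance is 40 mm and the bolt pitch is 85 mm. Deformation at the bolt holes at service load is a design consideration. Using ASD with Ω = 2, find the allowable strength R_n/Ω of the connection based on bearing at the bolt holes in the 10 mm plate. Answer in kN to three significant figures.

564 kN

Per bolt r_n = 1.2 l_c t F_u ≤ 2.4 d t F_u; upper limit = 2.4 × 24 × 10 × 430 / 1000 = 247.7 kN.
Edge bolt: l_c = 40 − 27/2 = 26.5 mm → 1.2 × 26.5 × 10 × 430 / 1000 = 136.7 → r_n = 136.7 kN.
Interior bolts: l_c = 85 − 27 = 58 mm → 1.2 × 58 × 10 × 430 / 1000 = 299.3 → r_n = 247.7 kN.
R_n = 1 × 136.7 + 4 × 247.7 = 1127 kN.
Allowable strength R_n/Ω = 1127 / 2 = 564 kN.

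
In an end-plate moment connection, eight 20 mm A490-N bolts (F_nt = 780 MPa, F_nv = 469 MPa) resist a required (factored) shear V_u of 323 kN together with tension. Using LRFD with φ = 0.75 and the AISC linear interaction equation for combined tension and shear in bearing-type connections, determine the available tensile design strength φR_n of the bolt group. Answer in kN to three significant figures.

A_b = π·20²/4 = 314.2 mm²; f_rv = 323 × 1000 / (8 × 314.2) = 128.5 MPa.
F'_nt = 1.3 F_nt − (F_nt / φF_nv) f_rv = 1.3·780 − (780/(0.75·469))·128.5 = 729 MPa, capped at F_nt → F'_nt = 729 MPa.
R_n = F'_nt · A_b · n = 729 × 314.2 × 8 / 1000 = 1832 kN.
Design strength φR_n = 0.75 × 1832 = 1370 kN.

1370 kN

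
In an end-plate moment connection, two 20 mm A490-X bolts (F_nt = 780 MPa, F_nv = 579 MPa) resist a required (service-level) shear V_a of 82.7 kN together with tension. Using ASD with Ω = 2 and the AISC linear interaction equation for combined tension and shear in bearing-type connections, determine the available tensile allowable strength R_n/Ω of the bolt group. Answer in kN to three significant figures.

A_b = π·20²/4 = 314.2 mm²; f_rv = 82.7 × 1000 / (2 × 314.2) = 131.6 MPa.
F'_nt = 1.3 F_nt − (Ω F_nt / F_nv) f_rv = 1.3·780 − (2·780/579)·131.6 = 659.4 MPa, capped at F_nt → F'_nt = 659.4 MPa.
R_n = F'_nt · A_b · n = 659.4 × 314.2 × 2 / 1000 = 414.3 kN.
Allowable strength R_n/Ω = 414.3 / 2 = 207 kN.

207 kN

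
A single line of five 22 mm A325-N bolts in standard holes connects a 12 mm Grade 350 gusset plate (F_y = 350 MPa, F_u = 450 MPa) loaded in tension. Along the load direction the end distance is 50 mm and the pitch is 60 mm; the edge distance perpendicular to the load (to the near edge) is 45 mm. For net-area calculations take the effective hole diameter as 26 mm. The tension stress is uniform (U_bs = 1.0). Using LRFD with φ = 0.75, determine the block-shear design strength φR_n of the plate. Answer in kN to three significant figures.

Shear plane L_v = 50 + 4·60 = 290 mm; A_gv = 290 × 12 = 3480 mm².
A_nv = (290 − 4.5·26) × 12 = 2076 mm².
A_nt = (45 − 0.5·26) × 12 = 384 mm².
0.6 F_u A_nv = 560.5 kN; 0.6 F_y A_gv = 730.8 kN → shear rupture governs the shear term.
R_n = 560.5 + 1.0 × 450 × 384 / 1000 = 733.3 kN.
Design strength φR_n = 0.75 × 733.3 = 550 kN.

550 kN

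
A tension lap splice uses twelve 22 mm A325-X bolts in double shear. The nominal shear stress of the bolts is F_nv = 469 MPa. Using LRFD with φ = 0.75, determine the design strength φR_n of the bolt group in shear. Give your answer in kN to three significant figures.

A_b = π × 22² / 4 = 380.1 mm².
R_n = F_nv · A_b · n · n_s = 469 × 380.1 × 12 × 2 / 1000 = 4279 kN.
Design strength φR_n = 0.75 × 4279 = 3210 kN.

3210 kN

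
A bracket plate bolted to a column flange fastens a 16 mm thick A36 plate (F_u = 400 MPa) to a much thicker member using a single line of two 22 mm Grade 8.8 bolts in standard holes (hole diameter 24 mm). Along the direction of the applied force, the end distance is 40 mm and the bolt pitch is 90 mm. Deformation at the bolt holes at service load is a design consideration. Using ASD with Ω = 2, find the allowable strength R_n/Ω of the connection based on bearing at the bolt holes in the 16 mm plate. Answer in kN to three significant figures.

276 kN

Per bolt r_n = 1.2 l_c t F_u ≤ 2.4 d t F_u; upper limit = 2.4 × 22 × 16 × 400 / 1000 = 337.9 kN.
Edge bolt: l_c = 40 − 24/2 = 28 mm → 1.2 × 28 × 16 × 400 / 1000 = 215 → r_n = 215 kN.
Interior bolts: l_c = 90 − 24 = 66 mm → 1.2 × 66 × 16 × 400 / 1000 = 506.9 → r_n = 337.9 kN.
R_n = 1 × 215 + 1 × 337.9 = 553 kN.
Allowable strength R_n/Ω = 553 / 2 = 276 kN.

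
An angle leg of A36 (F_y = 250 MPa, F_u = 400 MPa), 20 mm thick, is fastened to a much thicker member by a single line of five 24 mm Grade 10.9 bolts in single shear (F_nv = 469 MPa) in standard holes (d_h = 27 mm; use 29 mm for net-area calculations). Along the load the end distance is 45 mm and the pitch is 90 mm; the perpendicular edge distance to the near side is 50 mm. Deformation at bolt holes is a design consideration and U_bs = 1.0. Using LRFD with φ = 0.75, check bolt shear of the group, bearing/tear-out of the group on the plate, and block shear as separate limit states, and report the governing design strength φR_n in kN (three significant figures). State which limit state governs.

Bolt shear: A_b = π·24²/4 = 452.4 mm²; R_n = 469 × 452.4 × 5 × 1 / 1000 = 1061 kN → 0.75 × 1061 = 796 kN.
Bearing: edge l_c = 31.5, r_n = 302.4 kN; interior l_c = 63, r_n = 460.8 kN; R_n = 302.4 + 4·460.8 = 2146 kN → 1610 kN.
Block shear: A_gv = 8100, A_nv = 5490, A_nt = 710 mm²; R_n = min(0.6F_uA_nv, 0.6F_yA_gv) + U_bs·F_u·A_nt = 1499 kN → 1120 kN.
Bolt shear governs: 796 kN.

796 kN (bolt shear governs)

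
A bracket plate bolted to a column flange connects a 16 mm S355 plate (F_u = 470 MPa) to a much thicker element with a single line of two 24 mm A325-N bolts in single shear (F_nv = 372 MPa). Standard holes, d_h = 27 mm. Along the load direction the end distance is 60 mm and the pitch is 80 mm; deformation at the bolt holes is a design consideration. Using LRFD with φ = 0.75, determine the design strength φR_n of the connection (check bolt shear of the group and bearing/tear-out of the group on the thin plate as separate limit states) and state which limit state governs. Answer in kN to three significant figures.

Bolt shear: A_b = π·24²/4 = 452.4 mm²; R_n = 372 × 452.4 × 2 × 1 / 1000 = 336.6 kN → 0.75 × 336.6 = 252 kN.
Bearing (1.2 l_c t F_u ≤ 2.4 d t F_u): upper limit = 2.4·24·16·470 / 1000 = 433.2 kN.
  Edge l_c = 60 − 27/2 = 46.5 → r_n = 419.6 kN; interior l_c = 80 − 27 = 53 → r_n = 433.2 kN.
  R_n,bearing = 1·419.6 + 1·433.2 = 852.8 kN → 0.75 × 852.8 = 640 kN.
Bolt shear governs: 252 kN.

252 kN (bolt shear governs)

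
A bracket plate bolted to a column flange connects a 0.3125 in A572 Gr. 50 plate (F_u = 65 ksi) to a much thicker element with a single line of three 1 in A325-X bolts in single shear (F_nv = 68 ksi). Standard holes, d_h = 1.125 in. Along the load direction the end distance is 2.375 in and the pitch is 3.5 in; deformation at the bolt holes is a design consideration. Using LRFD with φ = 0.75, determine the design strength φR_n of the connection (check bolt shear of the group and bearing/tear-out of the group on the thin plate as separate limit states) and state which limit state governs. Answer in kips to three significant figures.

Bolt shear: A_b = π·1²/4 = 0.7854 in²; R_n = 68 × 0.7854 × 3 × 1 = 160.2 kips → 0.75 × 160.2 = 120 kips.
Bearing (1.2 l_c t F_u ≤ 2.4 d t F_u): upper limit = 2.4·1·0.3125·65 = 48.75 kips.
  Edge l_c = 2.375 − 1.125/2 = 1.812 → r_n = 44.18 kips; interior l_c = 3.5 − 1.125 = 2.375 → r_n = 48.75 kips.
  R_n,bearing = 1·44.18 + 2·48.75 = 141.7 kips → 0.75 × 141.7 = 106 kips.
Bearing governs: 106 kips.

106 kips (bearing governs)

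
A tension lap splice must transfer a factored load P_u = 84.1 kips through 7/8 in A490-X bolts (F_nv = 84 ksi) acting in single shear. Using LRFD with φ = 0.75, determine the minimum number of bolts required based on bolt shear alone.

3 bolts

A_b = π·0.875²/4 = 0.6013 in².
Per-bolt design strength φR_n = 0.75 × 84 × 0.6013 × 1 = 37.88 kips.
n ≥ 84.1 / 37.88 = 2.22 → use 3 bolts.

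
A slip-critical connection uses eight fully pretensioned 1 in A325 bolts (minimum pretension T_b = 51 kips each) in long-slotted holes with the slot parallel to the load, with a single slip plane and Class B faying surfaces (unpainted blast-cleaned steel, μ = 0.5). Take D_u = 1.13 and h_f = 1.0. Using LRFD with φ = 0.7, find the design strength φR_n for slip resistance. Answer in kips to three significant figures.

R_n = μ · D_u · h_f · T_b · n_s · n_b = 0.5 × 1.13 × 1.0 × 51 × 1 × 8 = 230.5 kips.
Design strength φR_n = 0.7 × 230.5 = 161 kips.

161 kips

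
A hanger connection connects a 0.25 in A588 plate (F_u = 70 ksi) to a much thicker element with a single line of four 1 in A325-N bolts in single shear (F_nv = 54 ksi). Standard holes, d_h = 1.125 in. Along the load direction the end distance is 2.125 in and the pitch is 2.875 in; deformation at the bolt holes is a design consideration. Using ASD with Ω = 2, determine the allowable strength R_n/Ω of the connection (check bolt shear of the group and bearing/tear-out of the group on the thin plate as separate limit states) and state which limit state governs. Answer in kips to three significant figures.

71.5 kips (bearing governs)

Bolt shear: A_b = π·1²/4 = 0.7854 in²; R_n = 54 × 0.7854 × 4 × 1 = 169.6 kips → 169.6 / 2 = 84.8 kips.
Bearing (1.2 l_c t F_u ≤ 2.4 d t F_u): upper limit = 2.4·1·0.25·70 = 42 kips.
  Edge l_c = 2.125 − 1.125/2 = 1.562 → r_n = 32.81 kips; interior l_c = 2.875 − 1.125 = 1.75 → r_n = 36.75 kips.
  R_n,bearing = 1·32.81 + 3·36.75 = 143.1 kips → 143.1 / 2 = 71.5 kips.
Bearing governs: 71.5 kips.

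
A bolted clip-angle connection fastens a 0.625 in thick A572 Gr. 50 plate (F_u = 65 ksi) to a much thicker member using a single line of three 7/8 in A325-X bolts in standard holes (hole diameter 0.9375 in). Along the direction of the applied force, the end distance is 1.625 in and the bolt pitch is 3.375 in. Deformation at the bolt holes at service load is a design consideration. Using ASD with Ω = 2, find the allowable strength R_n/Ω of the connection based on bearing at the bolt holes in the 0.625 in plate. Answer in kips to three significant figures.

Per bolt r_n = 1.2 l_c t F_u ≤ 2.4 d t F_u; upper limit = 2.4 × 0.875 × 0.625 × 65 = 85.31 kips.
Edge bolt: l_c = 1.625 − 0.9375/2 = 1.156 in → 1.2 × 1.156 × 0.625 × 65 = 56.37 → r_n = 56.37 kips.
Interior bolts: l_c = 3.375 − 0.9375 = 2.438 in → 1.2 × 2.438 × 0.625 × 65 = 118.8 → r_n = 85.31 kips.
R_n = 1 × 56.37 + 2 × 85.31 = 227 kips.
Allowable strength R_n/Ω = 227 / 2 = 113 kips.

113 kips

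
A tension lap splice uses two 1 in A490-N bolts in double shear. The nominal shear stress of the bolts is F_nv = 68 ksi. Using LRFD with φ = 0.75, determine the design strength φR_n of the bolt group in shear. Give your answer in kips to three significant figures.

160 kips

A_b = π × 1² / 4 = 0.7854 in².
R_n = F_nv · A_b · n · n_s = 68 × 0.7854 × 2 × 2 = 213.6 kips.
Design strength φR_n = 0.75 × 213.6 = 160 kips.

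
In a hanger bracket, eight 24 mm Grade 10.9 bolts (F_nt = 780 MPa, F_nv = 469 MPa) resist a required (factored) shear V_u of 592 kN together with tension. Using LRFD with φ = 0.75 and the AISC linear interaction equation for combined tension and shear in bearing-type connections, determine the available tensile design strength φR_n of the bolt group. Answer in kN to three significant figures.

1770 kN

A_b = π·24²/4 = 452.4 mm²; f_rv = 592 × 1000 / (8 × 452.4) = 163.6 MPa.
F'_nt = 1.3 F_nt − (F_nt / φF_nv) f_rv = 1.3·780 − (780/(0.75·469))·163.6 = 651.3 MPa, capped at F_nt → F'_nt = 651.3 MPa.
R_n = F'_nt · A_b · n = 651.3 × 452.4 × 8 / 1000 = 2357 kN.
Design strength φR_n = 0.75 × 2357 = 1770 kN.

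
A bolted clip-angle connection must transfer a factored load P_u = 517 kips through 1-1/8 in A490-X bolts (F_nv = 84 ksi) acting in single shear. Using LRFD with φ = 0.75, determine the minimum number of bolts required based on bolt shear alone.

A_b = π·1.125²/4 = 0.994 in².
Per-bolt design strength φR_n = 0.75 × 84 × 0.994 × 1 = 62.62 kips.
n ≥ 517 / 62.62 = 8.256 → use 9 bolts.

9 bolts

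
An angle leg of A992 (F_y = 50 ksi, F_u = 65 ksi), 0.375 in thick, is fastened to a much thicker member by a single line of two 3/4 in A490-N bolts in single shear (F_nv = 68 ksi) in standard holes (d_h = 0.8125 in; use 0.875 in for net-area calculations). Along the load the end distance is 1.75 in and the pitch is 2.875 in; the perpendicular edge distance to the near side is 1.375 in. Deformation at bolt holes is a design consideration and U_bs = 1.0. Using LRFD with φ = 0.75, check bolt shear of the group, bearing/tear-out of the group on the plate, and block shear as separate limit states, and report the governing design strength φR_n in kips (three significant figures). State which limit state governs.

Bolt shear: A_b = π·0.75²/4 = 0.4418 in²; R_n = 68 × 0.4418 × 2 × 1 = 60.08 kips → 0.75 × 60.08 = 45.1 kips.
Bearing: edge l_c = 1.344, r_n = 39.3 kips; interior l_c = 2.062, r_n = 43.87 kips; R_n = 39.3 + 1·43.87 = 83.18 kips → 62.4 kips.
Block shear: A_gv = 1.734, A_nv = 1.242, A_nt = 0.3516 in²; R_n = min(0.6F_uA_nv, 0.6F_yA_gv) + U_bs·F_u·A_nt = 71.3 kips → 53.5 kips.
Bolt shear governs: 45.1 kips.

45.1 kips (bolt shear governs)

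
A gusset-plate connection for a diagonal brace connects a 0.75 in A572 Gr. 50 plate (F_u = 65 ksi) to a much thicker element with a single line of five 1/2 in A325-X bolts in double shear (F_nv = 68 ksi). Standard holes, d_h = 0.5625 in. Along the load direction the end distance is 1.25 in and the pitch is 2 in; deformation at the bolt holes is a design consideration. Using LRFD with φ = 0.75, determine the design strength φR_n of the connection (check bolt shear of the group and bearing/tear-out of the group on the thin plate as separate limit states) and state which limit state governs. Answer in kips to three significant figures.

Bolt shear: A_b = π·0.5²/4 = 0.1963 in²; R_n = 68 × 0.1963 × 5 × 2 = 133.5 kips → 0.75 × 133.5 = 100 kips.
Bearing (1.2 l_c t F_u ≤ 2.4 d t F_u): upper limit = 2.4·0.5·0.75·65 = 58.5 kips.
  Edge l_c = 1.25 − 0.5625/2 = 0.9688 → r_n = 56.67 kips; interior l_c = 2 − 0.5625 = 1.438 → r_n = 58.5 kips.
  R_n,bearing = 1·56.67 + 4·58.5 = 290.7 kips → 0.75 × 290.7 = 218 kips.
Bolt shear governs: 100 kips.

100 kips (bolt shear governs)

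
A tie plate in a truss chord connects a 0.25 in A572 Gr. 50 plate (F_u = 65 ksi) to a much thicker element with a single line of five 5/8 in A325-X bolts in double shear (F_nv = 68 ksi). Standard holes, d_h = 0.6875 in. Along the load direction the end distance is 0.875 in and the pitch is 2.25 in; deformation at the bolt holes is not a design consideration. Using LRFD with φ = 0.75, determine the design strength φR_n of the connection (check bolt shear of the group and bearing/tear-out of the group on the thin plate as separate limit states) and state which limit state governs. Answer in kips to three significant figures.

Bolt shear: A_b = π·0.625²/4 = 0.3068 in²; R_n = 68 × 0.3068 × 5 × 2 = 208.6 kips → 0.75 × 208.6 = 156 kips.
Bearing (1.5 l_c t F_u ≤ 3.0 d t F_u): upper limit = 3.0·0.625·0.25·65 = 30.47 kips.
  Edge l_c = 0.875 − 0.6875/2 = 0.5312 → r_n = 12.95 kips; interior l_c = 2.25 − 0.6875 = 1.562 → r_n = 30.47 kips.
  R_n,bearing = 1·12.95 + 4·30.47 = 134.8 kips → 0.75 × 134.8 = 101 kips.
Bearing governs: 101 kips.

101 kips (bearing governs)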